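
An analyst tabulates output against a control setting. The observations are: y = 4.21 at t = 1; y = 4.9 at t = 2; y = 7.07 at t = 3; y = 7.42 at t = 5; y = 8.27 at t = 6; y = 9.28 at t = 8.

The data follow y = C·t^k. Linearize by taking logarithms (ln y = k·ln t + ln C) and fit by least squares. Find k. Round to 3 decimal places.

Linearized form: ln y = k·ln t + ln C. From the 6 transformed points,
XᵀX = [[11.8122, 7.2724]; [7.2724, 6]], rhs = [14.8939, 11.3272]ᵀ  (here Σln t = 7.2724, Σ(ln t)² = 11.8122, Σln y = 11.3272, Σln t·ln y = 14.8939).
Solving (det = 17.9853): k = 0.38851, ln C = 1.41697.

k = 0.389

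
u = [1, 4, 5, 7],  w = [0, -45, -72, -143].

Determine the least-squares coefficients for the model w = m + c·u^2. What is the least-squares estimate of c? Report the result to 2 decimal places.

c = -2.98

Forming AᵀA = [[4, 91]; [91, 3283]] and Aᵀw = [-260, -9527]ᵀ gives AᵀA·[m, c]ᵀ = Aᵀw.
det = 4·3283 − 91² = 4851.
m = ((-260)·3283 − 91·(-9527))/4851 = 91/33; c = (4·(-9527) − 91·(-260))/4851 = -688/231.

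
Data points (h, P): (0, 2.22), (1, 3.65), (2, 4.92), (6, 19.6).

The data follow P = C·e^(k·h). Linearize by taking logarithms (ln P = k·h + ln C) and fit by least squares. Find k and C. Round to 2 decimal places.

With ln Pᵢ as the transformed response and hᵢ as the regressor:
Σh = 9.0000, Σ(h)² = 41.0000, Σln P = 6.6611, Σh·ln P = 22.3345.
Normal system: [[41.0000, 9.0000]; [9.0000, 4]]·[k, ln C]ᵀ = [22.3345, 6.6611]ᵀ.
Δ = 41.0000·4 − (9.0000)² = 83.0000; k = (22.3345·4 − 9.0000·6.6611)/83.0000 = 0.35408, ln C = (41.0000·6.6611 − 9.0000·22.3345)/83.0000 = 0.86859, so C = exp(0.86859) = 2.38356.

k = 0.35, C = 2.38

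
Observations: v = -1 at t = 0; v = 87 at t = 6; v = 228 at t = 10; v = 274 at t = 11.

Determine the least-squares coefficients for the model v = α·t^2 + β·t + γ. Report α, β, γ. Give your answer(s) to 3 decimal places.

The normal equations are: 25937·α + 2547·β + 257·γ = 59086;  2547·α + 257·β + 27·γ = 5816;  257·α + 27·β + 4·γ = 588.
(Σt^2·t^2 = 25937, Σt^2·t = 2547, Σt^2 = 257, Σt·t = 257, Σt = 27, Σ1 = 4, Σt^2·v = 59086, Σt·v = 5816, Σv = 588.)
Row-reducing yields α = 36989/17900, β = 40361/17900, γ = -884/895.

α = 2.066, β = 2.255, γ = -0.988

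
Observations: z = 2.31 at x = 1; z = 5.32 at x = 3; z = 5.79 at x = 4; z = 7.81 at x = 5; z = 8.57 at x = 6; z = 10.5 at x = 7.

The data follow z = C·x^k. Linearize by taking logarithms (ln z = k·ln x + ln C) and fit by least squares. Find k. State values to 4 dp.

k = 0.7542

Let Y = ln z. Fitting Y = k·ln x + ln C by least squares:
Sums: Σln x = 7.8320, Σ(ln x)² = 12.7160, Σln z = 10.8199, Σln x·ln z = 16.0036.
Normal system: [[12.7160, 7.8320]; [7.8320, 6]]·[k, ln C]ᵀ = [16.0036, 10.8199]ᵀ.
Solving (det = 14.9557): k = 0.75423, ln C = 0.81879.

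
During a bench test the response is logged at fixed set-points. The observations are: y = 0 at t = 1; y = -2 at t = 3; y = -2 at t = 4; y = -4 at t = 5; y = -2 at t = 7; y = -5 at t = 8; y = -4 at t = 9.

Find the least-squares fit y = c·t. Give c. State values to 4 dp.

c = -0.5061

Normal-equation sums: Σt·t = 245.
For Mᵀy: Σt·y = -124.
So MᵀM·[c]ᵀ = Mᵀy: [[245]]·[c]ᵀ = [-124]ᵀ.
Hence c = -124 / 245 ≈ -0.506122.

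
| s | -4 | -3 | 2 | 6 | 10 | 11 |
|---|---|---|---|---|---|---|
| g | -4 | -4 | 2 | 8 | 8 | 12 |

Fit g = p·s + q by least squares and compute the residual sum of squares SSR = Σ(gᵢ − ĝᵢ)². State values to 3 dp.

SSR = 9.825

AᵀA·[p, q]ᵀ = Aᵀg reads: 286·p + 22·q = 292;  22·p + 6·q = 22.
Eliminating q: 6·(row 1) − 22·(row 2) gives 1232·p = 6·292 − 22·22 = 1268, so p = 317/308.
Then q = (22 − 22·(317/308))/6 = -3/28.
Residuals: 69/308, -62/77, 15/308, 85/44, -673/308, 11/14; SSR = 1513/154.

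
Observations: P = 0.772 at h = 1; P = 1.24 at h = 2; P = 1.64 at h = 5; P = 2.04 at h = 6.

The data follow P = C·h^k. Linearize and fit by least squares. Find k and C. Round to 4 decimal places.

k = 0.4934, C = 0.8073

Let Y = ln P. Fitting Y = k·ln h + ln C by least squares:
XᵀX = [[6.2811, 4.0943]; [4.0943, 4]], rhs = [2.2227, 1.1640]ᵀ  (here Σln h = 4.0943, Σ(ln h)² = 6.2811, Σln P = 1.1640, Σln h·ln P = 2.2227).
Δ = 6.2811·4 − (4.0943)² = 8.3609; k = (2.2227·4 − 4.0943·1.1640)/8.3609 = 0.49338, ln C = (6.2811·1.1640 − 4.0943·2.2227)/8.3609 = -0.21402, so C = exp(-0.21402) = 0.80733.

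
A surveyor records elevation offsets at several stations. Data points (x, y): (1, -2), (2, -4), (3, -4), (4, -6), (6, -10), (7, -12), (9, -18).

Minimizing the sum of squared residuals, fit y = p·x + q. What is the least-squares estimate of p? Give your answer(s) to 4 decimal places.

p = -1.9310

The normal equations are: 196·p + 32·q = -352;  32·p + 7·q = -56.
Determinant 196·7 − 32² = 348.
p = ((-352)·7 − 32·(-56))/348 = -56/29; q = (196·(-56) − 32·(-352))/348 = 24/29.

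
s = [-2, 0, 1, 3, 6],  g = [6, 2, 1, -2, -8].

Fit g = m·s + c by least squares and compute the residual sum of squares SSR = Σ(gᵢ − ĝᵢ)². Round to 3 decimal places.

The normal equations are: 50·m + 8·c = -65;  8·m + 5·c = -1.
Eliminating c: 5·(row 1) − 8·(row 2) gives 186·m = 5·(-65) − 8·(-1) = -317, so m = -317/186.
Then c = ((-1) − 8·(-317/186))/5 = 235/93.
Residuals: 2/31, -49/93, 11/62, 109/186, -28/93; SSR = 139/186.

SSR = 0.747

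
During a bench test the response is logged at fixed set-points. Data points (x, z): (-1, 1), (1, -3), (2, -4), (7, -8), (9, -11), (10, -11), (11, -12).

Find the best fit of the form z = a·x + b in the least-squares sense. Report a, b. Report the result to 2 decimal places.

a = -1.01, b = -1.21

Setting ∂/∂a … = 0 gives: 357·a + 39·b = -409;  39·a + 7·b = -48.
Eliminating b: 7·(row 1) − 39·(row 2) gives 978·a = 7·(-409) − 39·(-48) = -991, so a = -991/978.
Then b = ((-48) − 39·(-991/978))/7 = -395/326.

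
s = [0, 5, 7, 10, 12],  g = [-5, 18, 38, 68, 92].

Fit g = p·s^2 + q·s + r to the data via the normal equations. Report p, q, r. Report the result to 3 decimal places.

p = 0.442, q = 2.864, r = -5.372

Setting ∂/∂p … = 0 gives: 33762·p + 3196·q + 318·r = 22360;  3196·p + 318·q + 34·r = 2140;  318·p + 34·q + 5·r = 211.
(Σs^2·s^2 = 33762, Σs^2·s = 3196, Σs^2 = 318, Σs·s = 318, Σs = 34, Σ1 = 5, Σs^2·g = 22360, Σs·g = 2140, Σg = 211.)
Inverting the 3×3 Gram matrix, [p, q, r]ᵀ = [11783/26675, 76409/26675, -28659/5335]ᵀ.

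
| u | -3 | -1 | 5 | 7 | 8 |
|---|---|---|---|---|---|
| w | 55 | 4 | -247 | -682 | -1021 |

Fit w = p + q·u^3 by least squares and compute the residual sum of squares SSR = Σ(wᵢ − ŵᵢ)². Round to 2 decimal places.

The normal system XᵀX·[p, q]ᵀ = Xᵀw is [[5, 952]; [952, 396148]]·[p, q]ᵀ = [-1891, -789042]ᵀ.
det = 5·396148 − 952² = 1074436.
p = ((-1891)·396148 − 952·(-789042))/1074436 = 46639/24419; q = (5·(-789042) − 952·(-1891))/1074436 = -97499/48838.
Residuals: -39661/48838, 4575/48838, 31111/48838, 41363/48838, -18694/24419; SSR = 58055/24419.

SSR = 2.38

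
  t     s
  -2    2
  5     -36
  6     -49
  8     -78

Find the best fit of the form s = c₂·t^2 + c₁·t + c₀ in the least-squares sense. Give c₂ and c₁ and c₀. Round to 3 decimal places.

c₂ = -0.845, c₁ = -2.942, c₀ = -0.491

Forming XᵀX = [[6033, 845, 129]; [845, 129, 17]; [129, 17, 4]] and Xᵀs = [-7648, -1102, -161]ᵀ gives XᵀX·[c₂, c₁, c₀]ᵀ = Xᵀs.
Solving the 3×3 system (Gaussian elimination) gives c₂ = -30793/36436, c₁ = -107195/36436, c₀ = -4474/9109.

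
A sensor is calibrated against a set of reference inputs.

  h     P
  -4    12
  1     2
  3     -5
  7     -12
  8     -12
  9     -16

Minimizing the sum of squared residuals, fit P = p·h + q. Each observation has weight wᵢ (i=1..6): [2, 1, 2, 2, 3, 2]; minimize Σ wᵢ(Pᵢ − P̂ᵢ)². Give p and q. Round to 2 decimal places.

Forming AᵀWA = [[503, 55]; [55, 12]] and AᵀWP = [-868, -76]ᵀ gives AᵀWA·[p, q]ᵀ = AᵀWP.
det = 503·12 − 55² = 3011.
p = ((-868)·12 − 55·(-76))/3011 = -6236/3011; q = (503·(-76) − 55·(-868))/3011 = 9512/3011.

p = -2.07, q = 3.16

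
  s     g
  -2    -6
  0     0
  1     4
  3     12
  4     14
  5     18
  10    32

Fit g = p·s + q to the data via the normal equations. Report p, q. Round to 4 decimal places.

p = 3.2174, q = 0.9193

The normal system AᵀA·[p, q]ᵀ = Aᵀg is [[155, 21]; [21, 7]]·[p, q]ᵀ = [518, 74]ᵀ.
Δ = 155·7 − 21² = 644.
p = (518·7 − 21·74)/644 = 74/23; q = (155·74 − 21·518)/644 = 148/161.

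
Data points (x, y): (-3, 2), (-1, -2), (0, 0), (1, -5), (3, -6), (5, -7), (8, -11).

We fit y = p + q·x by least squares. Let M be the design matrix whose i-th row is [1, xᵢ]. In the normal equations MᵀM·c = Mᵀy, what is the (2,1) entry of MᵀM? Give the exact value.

Row 2 ↔ basis x, column 1 ↔ basis 1, so (MᵀM)_{2,1} = Σᵢ x = (-3)·(1) + (-1)·(1) + (0)·(1) + (1)·(1) + (3)·(1) + (5)·(1) + (8)·(1) = 13.

13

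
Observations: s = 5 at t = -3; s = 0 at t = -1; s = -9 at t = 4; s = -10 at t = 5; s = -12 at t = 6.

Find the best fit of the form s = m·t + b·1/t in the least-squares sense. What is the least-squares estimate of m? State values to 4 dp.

m = -2.1105

Forming MᵀM = [[87, 5]; [5, 4469/3600]] and Mᵀs = [-173, -95/12]ᵀ gives MᵀM·[m, b]ᵀ = Mᵀs.
det = 87·(4469/3600) − 5² = 99601/1200.
m = ((-173)·(4469/3600) − 5·(-95/12))/(99601/1200) = -630637/298803; b = (87·(-95/12) − 5·(-173))/(99601/1200) = 211500/99601.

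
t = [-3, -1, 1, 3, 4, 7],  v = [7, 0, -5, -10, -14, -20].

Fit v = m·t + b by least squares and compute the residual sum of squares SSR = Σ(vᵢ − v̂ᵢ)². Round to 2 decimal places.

SSR = 3.63

Normal-equation sums: Σt·t = 85, Σt = 11, Σ1 = 6.
For Mᵀv: Σt·v = -252, Σv = -42.
det = 85·6 − 11² = 389.
m = ((-252)·6 − 11·(-42))/389 = -1050/389; b = (85·(-42) − 11·(-252))/389 = -798/389.
Residuals: 371/389, -252/389, -97/389, 58/389, -448/389, 368/389; SSR = 1414/389.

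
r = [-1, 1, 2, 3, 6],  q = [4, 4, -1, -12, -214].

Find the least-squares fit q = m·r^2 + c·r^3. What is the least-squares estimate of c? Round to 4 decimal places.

c = -1.5146

Entries of XᵀX: Σr^2·r^2 = 1395, Σr^2·r^3 = 8051, Σr^3·r^3 = 47451.
Moment sums: Σr^2·q = -7808, Σr^3·q = -46556.
det = 1395·47451 − 8051² = 1375544.
m = ((-7808)·47451 − 8051·(-46556))/1375544 = 1081237/343886; c = (1395·(-46556) − 8051·(-7808))/1375544 = -520853/343886.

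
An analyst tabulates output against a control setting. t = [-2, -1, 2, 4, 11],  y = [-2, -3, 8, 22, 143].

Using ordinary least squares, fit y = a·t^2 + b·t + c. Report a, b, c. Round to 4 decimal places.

Sums needed: Σt^2·t^2 = 14930, Σt^2·t = 1394, Σt^2 = 146, Σt·t = 146, Σt = 14, Σ1 = 5.
Moment sums: Σt^2·y = 17676, Σt·y = 1684, Σy = 168.
So AᵀA·[a, b, c]ᵀ = Aᵀy: [[14930, 1394, 146]; [1394, 146, 14]; [146, 14, 5]]·[a, b, c]ᵀ = [17676, 1684, 168]ᵀ.
Inverting the 3×3 Gram matrix, [a, b, c]ᵀ = [17525/17562, 12633/5854, -13882/8781]ᵀ.

a = 0.9979, b = 2.1580, c = -1.5809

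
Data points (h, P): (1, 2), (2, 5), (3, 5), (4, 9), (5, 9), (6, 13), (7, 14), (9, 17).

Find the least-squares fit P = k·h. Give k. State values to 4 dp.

k = 1.9774

Setting ∂/∂k … = 0 gives: 221·k = 437.
Hence k = 437 / 221 ≈ 1.97738.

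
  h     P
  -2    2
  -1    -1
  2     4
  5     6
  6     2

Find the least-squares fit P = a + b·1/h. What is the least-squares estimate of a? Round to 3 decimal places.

a = 3.041

Normal-equation sums: Σ1 = 5, Σ1/h = -19/30, Σ1/h·1/h = 1411/900.
Right-hand side: ΣP = 13, Σ1/h·P = 53/15.
XᵀX·[a, b]ᵀ = XᵀP becomes [[5, -19/30]; [-19/30, 1411/900]]·[a, b]ᵀ = [13, 53/15]ᵀ.
Eliminating b: (1411/900)·(row 1) − (-19/30)·(row 2) gives (3347/450)·a = (1411/900)·13 − (-19/30)·(53/15) = 20357/900, so a = 20357/6694.
Then b = ((53/15) − (-19/30)·(20357/6694))/(1411/900) = 11655/3347.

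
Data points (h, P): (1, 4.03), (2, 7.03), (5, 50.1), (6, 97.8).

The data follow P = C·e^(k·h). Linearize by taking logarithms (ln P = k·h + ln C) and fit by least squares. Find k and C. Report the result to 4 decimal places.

k = 0.6423, C = 2.0386

Linearized form: ln P = k·h + ln C. From the 4 transformed points,
AᵀA = [[66.0000, 14.0000]; [14.0000, 4]], rhs = [52.3618, 11.8409]ᵀ  (here Σh = 14.0000, Σ(h)² = 66.0000, Σln P = 11.8409, Σh·ln P = 52.3618).
Δ = 66.0000·4 − (14.0000)² = 68.0000; k = (52.3618·4 − 14.0000·11.8409)/68.0000 = 0.64227, ln C = (66.0000·11.8409 − 14.0000·52.3618)/68.0000 = 0.71227, so C = exp(0.71227) = 2.03861.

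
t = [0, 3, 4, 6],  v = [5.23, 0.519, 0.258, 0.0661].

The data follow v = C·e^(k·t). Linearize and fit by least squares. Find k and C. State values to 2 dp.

Linearized form: ln v = k·t + ln C. From the 4 transformed points,
XᵀX = [[61.0000, 13.0000]; [13.0000, 4]], rhs = [-23.6863, -3.0728]ᵀ  (here Σt = 13.0000, Σ(t)² = 61.0000, Σln v = -3.0728, Σt·ln v = -23.6863).
Δ = 61.0000·4 − (13.0000)² = 75.0000; k = (-23.6863·4 − 13.0000·-3.0728)/75.0000 = -0.73064, ln C = (61.0000·-3.0728 − 13.0000·-23.6863)/75.0000 = 1.60639, so C = exp(1.60639) = 4.98478.

k = -0.73, C = 4.98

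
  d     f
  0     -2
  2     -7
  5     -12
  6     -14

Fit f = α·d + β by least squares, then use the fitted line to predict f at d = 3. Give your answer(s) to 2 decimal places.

Compute the Gram sums: Σd·d = 65, Σd = 13, Σ1 = 4.
Moment sums: Σd·f = -158, Σf = -35.
Eliminating β: 4·(row 1) − 13·(row 2) gives 91·α = 4·(-158) − 13·(-35) = -177, so α = -177/91.
Then β = ((-35) − 13·(-177/91))/4 = -17/7.
At d = 3: f̂ = (-177/91)·(3) + (-17/7)·(1) = -752/91.

f̂ = -8.26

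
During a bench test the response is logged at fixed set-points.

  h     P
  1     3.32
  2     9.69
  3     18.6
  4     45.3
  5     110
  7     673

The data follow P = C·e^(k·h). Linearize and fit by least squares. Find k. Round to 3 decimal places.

k = 0.870

With ln Pᵢ as the transformed response and hᵢ as the regressor:
XᵀX = [[104.0000, 22.0000]; [22.0000, 6]], rhs = [98.8495, 21.4198]ᵀ  (here Σh = 22.0000, Σ(h)² = 104.0000, Σln P = 21.4198, Σh·ln P = 98.8495).
Δ = 104.0000·6 − (22.0000)² = 140.0000; k = (98.8495·6 − 22.0000·21.4198)/140.0000 = 0.87045, ln C = (104.0000·21.4198 − 22.0000·98.8495)/140.0000 = 0.37833.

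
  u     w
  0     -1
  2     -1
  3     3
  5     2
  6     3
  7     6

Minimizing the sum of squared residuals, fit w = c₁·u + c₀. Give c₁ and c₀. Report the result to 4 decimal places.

Compute the Gram sums: Σu·u = 123, Σu = 23, Σ1 = 6.
For Xᵀw: Σu·w = 77, Σw = 12.
Normal equations: [[123, 23]; [23, 6]]·[c₁, c₀]ᵀ = [77, 12]ᵀ.
Eliminating c₀: 6·(row 1) − 23·(row 2) gives 209·c₁ = 6·77 − 23·12 = 186, so c₁ = 186/209.
Then c₀ = (12 − 23·(186/209))/6 = -295/209.

c₁ = 0.8900, c₀ = -1.4115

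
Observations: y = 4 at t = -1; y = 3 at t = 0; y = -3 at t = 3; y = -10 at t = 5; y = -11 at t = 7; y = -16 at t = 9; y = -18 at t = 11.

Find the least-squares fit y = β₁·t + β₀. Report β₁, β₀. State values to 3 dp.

The normal system AᵀA·[β₁, β₀]ᵀ = Aᵀy is [[286, 34]; [34, 7]]·[β₁, β₀]ᵀ = [-482, -51]ᵀ.
Determinant 286·7 − 34² = 846.
β₁ = ((-482)·7 − 34·(-51))/846 = -820/423; β₀ = (286·(-51) − 34·(-482))/846 = 901/423.

β₁ = -1.939, β₀ = 2.130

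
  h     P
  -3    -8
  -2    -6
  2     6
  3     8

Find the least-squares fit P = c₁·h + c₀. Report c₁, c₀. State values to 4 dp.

From the data, Σh·h = 26, Σh = 0, Σ1 = 4.
Right-hand side: Σh·P = 72, ΣP = 0.
Normal equations: [[26, 0]; [0, 4]]·[c₁, c₀]ᵀ = [72, 0]ᵀ.
Δ = 26·4 − 0² = 104.
c₁ = (72·4 − 0·0)/104 = 36/13; c₀ = (26·0 − 0·72)/104 = 0.

c₁ = 2.7692, c₀ = 0.0000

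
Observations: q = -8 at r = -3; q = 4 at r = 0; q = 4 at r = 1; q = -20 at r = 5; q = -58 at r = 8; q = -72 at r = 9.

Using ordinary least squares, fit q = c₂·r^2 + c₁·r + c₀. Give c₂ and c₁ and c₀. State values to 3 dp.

c₂ = -1.012, c₁ = 0.573, c₀ = 3.452

The normal equations are: 11364·c₂ + 1340·c₁ + 180·c₀ = -10112;  1340·c₂ + 180·c₁ + 20·c₀ = -1184;  180·c₂ + 20·c₁ + 6·c₀ = -150.
(Σr^2·r^2 = 11364, Σr^2·r = 1340, Σr^2 = 180, Σr·r = 180, Σr = 20, Σ1 = 6, Σr^2·q = -10112, Σr·q = -1184, Σq = -150.)
Inverting the 3×3 Gram matrix, [c₂, c₁, c₀]ᵀ = [-2435/2406, 2297/4010, 4153/1203]ᵀ.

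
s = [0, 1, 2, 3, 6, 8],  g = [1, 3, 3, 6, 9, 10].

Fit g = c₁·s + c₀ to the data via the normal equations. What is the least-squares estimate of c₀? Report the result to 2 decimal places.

c₀ = 1.51

Forming AᵀA = [[114, 20]; [20, 6]] and Aᵀg = [161, 32]ᵀ gives AᵀA·[c₁, c₀]ᵀ = Aᵀg.
Eliminating c₀: 6·(row 1) − 20·(row 2) gives 284·c₁ = 6·161 − 20·32 = 326, so c₁ = 163/142.
Then c₀ = (32 − 20·(163/142))/6 = 107/71.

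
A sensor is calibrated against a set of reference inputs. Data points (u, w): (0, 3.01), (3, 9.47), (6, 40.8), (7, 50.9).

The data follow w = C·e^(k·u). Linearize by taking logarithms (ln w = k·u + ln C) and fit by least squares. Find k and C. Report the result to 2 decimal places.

Taking logs, ln w = k·u + ln C, so regress ln w on u.
Over the data: Σu = 16.0000, Σ(u)² = 94.0000, Σln w = 10.9886, Σu·ln w = 56.5055.
Normal system: [[94.0000, 16.0000]; [16.0000, 4]]·[k, ln C]ᵀ = [56.5055, 10.9886]ᵀ.
Δ = 94.0000·4 − (16.0000)² = 120.0000; k = (56.5055·4 − 16.0000·10.9886)/120.0000 = 0.41837, ln C = (94.0000·10.9886 − 16.0000·56.5055)/120.0000 = 1.07368, so C = exp(1.07368) = 2.92612.

k = 0.42, C = 2.93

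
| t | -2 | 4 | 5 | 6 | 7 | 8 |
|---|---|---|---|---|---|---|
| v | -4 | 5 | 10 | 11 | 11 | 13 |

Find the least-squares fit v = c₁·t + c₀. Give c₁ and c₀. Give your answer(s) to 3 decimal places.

Sums needed: Σt·t = 194, Σt = 28, Σ1 = 6.
For Aᵀv: Σt·v = 325, Σv = 46.
Normal equations: [[194, 28]; [28, 6]]·[c₁, c₀]ᵀ = [325, 46]ᵀ.
Δ = 194·6 − 28² = 380.
c₁ = (325·6 − 28·46)/380 = 331/190; c₀ = (194·46 − 28·325)/380 = -44/95.

c₁ = 1.742, c₀ = -0.463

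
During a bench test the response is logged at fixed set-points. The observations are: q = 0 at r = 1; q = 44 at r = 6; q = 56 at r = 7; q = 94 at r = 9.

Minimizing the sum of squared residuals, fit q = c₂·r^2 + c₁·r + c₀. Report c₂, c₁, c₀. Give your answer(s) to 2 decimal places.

XᵀX·[c₂, c₁, c₀]ᵀ = Xᵀq reads: 10259·c₂ + 1289·c₁ + 167·c₀ = 11942;  1289·c₂ + 167·c₁ + 23·c₀ = 1502;  167·c₂ + 23·c₁ + 4·c₀ = 194.
(Σr^2·r^2 = 10259, Σr^2·r = 1289, Σr^2 = 167, Σr·r = 167, Σr = 23, Σ1 = 4, Σr^2·q = 11942, Σr·q = 1502, Σq = 194.)
Inverting the 3×3 Gram matrix, [c₂, c₁, c₀]ᵀ = [2155/2046, 2369/2046, -727/341]ᵀ.

c₂ = 1.05, c₁ = 1.16, c₀ = -2.13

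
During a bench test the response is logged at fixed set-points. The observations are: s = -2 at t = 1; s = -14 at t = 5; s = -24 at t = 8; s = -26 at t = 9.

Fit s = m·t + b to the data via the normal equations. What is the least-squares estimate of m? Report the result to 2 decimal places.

m = -3.06

Setting ∂/∂m … = 0 gives: 171·m + 23·b = -498;  23·m + 4·b = -66.
det = 171·4 − 23² = 155.
m = ((-498)·4 − 23·(-66))/155 = -474/155; b = (171·(-66) − 23·(-498))/155 = 168/155.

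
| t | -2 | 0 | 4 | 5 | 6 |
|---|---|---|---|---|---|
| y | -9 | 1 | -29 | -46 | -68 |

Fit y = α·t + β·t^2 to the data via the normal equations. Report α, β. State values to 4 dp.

α = 0.6421, β = -1.9849

XᵀX·[α, β]ᵀ = Xᵀy reads: 81·α + 397·β = -736;  397·α + 2193·β = -4098.
Determinant 81·2193 − 397² = 20024.
α = ((-736)·2193 − 397·(-4098))/20024 = 6429/10012; β = (81·(-4098) − 397·(-736))/20024 = -19873/10012.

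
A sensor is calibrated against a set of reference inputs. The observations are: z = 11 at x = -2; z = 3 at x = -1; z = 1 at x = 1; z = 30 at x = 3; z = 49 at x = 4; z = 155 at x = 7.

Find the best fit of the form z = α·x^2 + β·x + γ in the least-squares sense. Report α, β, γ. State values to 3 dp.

α = 3.157, β = 0.166, γ = -0.922

Setting ∂/∂α … = 0 gives: 2756·α + 426·β + 80·γ = 8697;  426·α + 80·β + 12·γ = 1347;  80·α + 12·β + 6·γ = 249.
Inverting the 3×3 Gram matrix, [α, β, γ]ᵀ = [16131/5110, 849/5110, -4713/5110]ᵀ.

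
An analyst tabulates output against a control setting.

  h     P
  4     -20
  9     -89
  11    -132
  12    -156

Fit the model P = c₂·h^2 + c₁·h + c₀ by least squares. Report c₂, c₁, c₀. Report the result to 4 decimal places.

Sums needed: Σh^2·h^2 = 42194, Σh^2·h = 3852, Σh^2 = 362, Σh·h = 362, Σh = 36, Σ1 = 4.
Right-hand side: Σh^2·P = -45965, Σh·P = -4205, ΣP = -397.
So XᵀX·[c₂, c₁, c₀]ᵀ = XᵀP: [[42194, 3852, 362]; [3852, 362, 36]; [362, 36, 4]]·[c₂, c₁, c₀]ᵀ = [-45965, -4205, -397]ᵀ.
Solving the 3×3 system (Gaussian elimination) gives c₂ = -5979/5618, c₁ = 25/5618, c₀ = -8356/2809.

c₂ = -1.0643, c₁ = 0.0044, c₀ = -2.9747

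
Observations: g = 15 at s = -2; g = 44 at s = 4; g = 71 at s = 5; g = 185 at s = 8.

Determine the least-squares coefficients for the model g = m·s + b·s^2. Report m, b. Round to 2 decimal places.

Compute the Gram sums: Σs·s = 109, Σs·s^2 = 693, Σs^2·s^2 = 4993.
For Aᵀg: Σs·g = 1981, Σs^2·g = 14379.
Δ = 109·4993 − 693² = 63988.
m = (1981·4993 − 693·14379)/63988 = -36757/31994; b = (109·14379 − 693·1981)/63988 = 97239/31994.

m = -1.15, b = 3.04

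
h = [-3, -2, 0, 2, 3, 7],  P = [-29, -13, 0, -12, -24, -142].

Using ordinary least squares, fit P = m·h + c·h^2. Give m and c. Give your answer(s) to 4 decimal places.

m = 0.6390, c = -2.9881

From the data, Σh·h = 75, Σh·h^2 = 343, Σh^2·h^2 = 2595.
And Σh·P = -977, Σh^2·P = -7535.
Δ = 75·2595 − 343² = 76976.
m = ((-977)·2595 − 343·(-7535))/76976 = 24595/38488; c = (75·(-7535) − 343·(-977))/76976 = -115007/38488.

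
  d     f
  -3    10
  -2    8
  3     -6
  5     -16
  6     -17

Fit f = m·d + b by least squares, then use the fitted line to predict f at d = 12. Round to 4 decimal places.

f̂ = -35.9910

With design matrix A, AᵀA = [[83, 9]; [9, 5]] and Aᵀf = [-246, -21]ᵀ.
det = 83·5 − 9² = 334.
m = ((-246)·5 − 9·(-21))/334 = -1041/334; b = (83·(-21) − 9·(-246))/334 = 471/334.
At d = 12: f̂ = (-1041/334)·(12) + (471/334)·(1) = -12021/334.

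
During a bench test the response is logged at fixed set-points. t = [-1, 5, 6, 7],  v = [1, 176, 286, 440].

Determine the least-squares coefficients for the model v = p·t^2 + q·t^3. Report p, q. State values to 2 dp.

p = 2.07, q = 0.99

From the data, Σt^2·t^2 = 4323, Σt^2·t^3 = 27707, Σt^3·t^3 = 179931.
Moment sums: Σt^2·v = 36257, Σt^3·v = 234695.
Eliminating q: 179931·(row 1) − 27707·(row 2) gives 10163864·p = 179931·36257 − 27707·234695 = 21063902, so p = 10531951/5081932.
Then q = (234695 − 27707·(10531951/5081932))/179931 = 5006893/5081932.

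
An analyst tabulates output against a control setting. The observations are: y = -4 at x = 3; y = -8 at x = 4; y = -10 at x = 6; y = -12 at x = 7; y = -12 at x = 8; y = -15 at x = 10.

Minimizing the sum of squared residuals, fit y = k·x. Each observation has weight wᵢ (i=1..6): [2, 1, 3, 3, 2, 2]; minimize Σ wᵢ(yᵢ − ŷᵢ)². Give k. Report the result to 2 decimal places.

k = -1.59

From the data, Σwᵢ·x·x = 617.
For AᵀWy: Σwᵢ·x·y = -980.
Normal equations: [[617]]·[k]ᵀ = [-980]ᵀ.
k = (-980)/617 = -1.58833.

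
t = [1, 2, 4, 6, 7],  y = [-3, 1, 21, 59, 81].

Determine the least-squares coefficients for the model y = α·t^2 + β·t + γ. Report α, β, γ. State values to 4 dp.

α = 1.9592, β = -1.5196, γ = -3.6562

Normal-equation sums: Σt^2·t^2 = 3970, Σt^2·t = 632, Σt^2 = 106, Σt·t = 106, Σt = 20, Σ1 = 5.
Moment sums: Σt^2·y = 6430, Σt·y = 1004, Σy = 159.
Normal equations: [[3970, 632, 106]; [632, 106, 20]; [106, 20, 5]]·[α, β, γ]ᵀ = [6430, 1004, 159]ᵀ.
Inverting the 3×3 Gram matrix, [α, β, γ]ᵀ = [96/49, -968/637, -2329/637]ᵀ.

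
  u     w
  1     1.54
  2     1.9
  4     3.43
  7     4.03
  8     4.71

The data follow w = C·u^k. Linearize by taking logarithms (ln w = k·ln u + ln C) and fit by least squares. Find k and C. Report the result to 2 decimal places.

Let Y = ln w. Fitting Y = k·ln u + ln C by least squares:
AᵀA = [[10.5129, 6.1048]; [6.1048, 5]], rhs = [8.0882, 5.2497]ᵀ  (here Σln u = 6.1048, Σ(ln u)² = 10.5129, Σln w = 5.2497, Σln u·ln w = 8.0882).
Δ = 10.5129·5 − (6.1048)² = 15.2960; k = (8.0882·5 − 6.1048·5.2497)/15.2960 = 0.54871, ln C = (10.5129·5.2497 − 6.1048·8.0882)/15.2960 = 0.37998, so C = exp(0.37998) = 1.46226.

k = 0.55, C = 1.46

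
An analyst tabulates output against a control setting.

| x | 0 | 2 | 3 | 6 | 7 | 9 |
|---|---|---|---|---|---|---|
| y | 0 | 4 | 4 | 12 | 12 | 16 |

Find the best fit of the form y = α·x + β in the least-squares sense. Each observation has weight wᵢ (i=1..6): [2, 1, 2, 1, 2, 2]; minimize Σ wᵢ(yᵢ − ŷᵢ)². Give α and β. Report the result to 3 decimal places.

α = 1.805, β = -0.301

Forming AᵀWA = [[318, 46]; [46, 10]] and AᵀWy = [560, 80]ᵀ gives AᵀWA·[α, β]ᵀ = AᵀWy.
Eliminating β: 10·(row 1) − 46·(row 2) gives 1064·α = 10·560 − 46·80 = 1920, so α = 240/133.
Then β = (80 − 46·(240/133))/10 = -40/133.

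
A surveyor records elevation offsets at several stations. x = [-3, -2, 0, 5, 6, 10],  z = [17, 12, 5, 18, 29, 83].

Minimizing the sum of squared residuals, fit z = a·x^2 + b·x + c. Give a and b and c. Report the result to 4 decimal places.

From the data, Σx^2·x^2 = 12018, Σx^2·x = 1306, Σx^2 = 174, Σx·x = 174, Σx = 16, Σ1 = 6.
Moment sums: Σx^2·z = 9995, Σx·z = 1019, Σz = 164.
Normal equations: [[12018, 1306, 174]; [1306, 174, 16]; [174, 16, 6]]·[a, b, c]ᵀ = [9995, 1019, 164]ᵀ.
Row-reducing yields a = 49573/51673, b = -177929/103346, c = 212017/51673.

a = 0.9594, b = -1.7217, c = 4.1031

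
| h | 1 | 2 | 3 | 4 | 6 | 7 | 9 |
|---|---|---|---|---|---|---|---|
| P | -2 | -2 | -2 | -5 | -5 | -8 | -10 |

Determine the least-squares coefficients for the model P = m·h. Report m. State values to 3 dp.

With design matrix M, MᵀM = [[196]] and MᵀP = [-208]ᵀ.
Hence m = -208 / 196 ≈ -1.06122.

m = -1.061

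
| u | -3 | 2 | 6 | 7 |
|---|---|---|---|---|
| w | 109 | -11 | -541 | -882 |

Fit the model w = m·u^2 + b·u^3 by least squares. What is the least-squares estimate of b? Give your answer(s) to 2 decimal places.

b = -3.01

From the data, Σu^2·u^2 = 3794, Σu^2·u^3 = 24372, Σu^3·u^3 = 165098.
For Xᵀw: Σu^2·w = -61757, Σu^3·w = -422413.
Δ = 3794·165098 − 24372² = 32387428.
m = ((-61757)·165098 − 24372·(-422413))/32387428 = 49546225/16193714; b = (3794·(-422413) − 24372·(-61757))/32387428 = -48746659/16193714.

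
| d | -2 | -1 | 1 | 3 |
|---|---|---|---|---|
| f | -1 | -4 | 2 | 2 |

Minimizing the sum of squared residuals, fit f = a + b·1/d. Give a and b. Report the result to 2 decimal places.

a = -0.12, b = 3.03

Normal-equation sums: Σ1 = 4, Σ1/d = -1/6, Σ1/d·1/d = 85/36.
For Xᵀf: Σf = -1, Σ1/d·f = 43/6.
Normal equations: [[4, -1/6]; [-1/6, 85/36]]·[a, b]ᵀ = [-1, 43/6]ᵀ.
det = 4·(85/36) − (-1/6)² = 113/12.
a = ((-1)·(85/36) − (-1/6)·(43/6))/(113/12) = -14/113; b = (4·(43/6) − (-1/6)·(-1))/(113/12) = 342/113.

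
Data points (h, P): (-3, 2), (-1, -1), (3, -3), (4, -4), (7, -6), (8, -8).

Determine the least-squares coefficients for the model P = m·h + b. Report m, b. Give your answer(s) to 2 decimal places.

m = -0.81, b = -0.91

With design matrix A, AᵀA = [[148, 18]; [18, 6]] and AᵀP = [-136, -20]ᵀ.
det = 148·6 − 18² = 564.
m = ((-136)·6 − 18·(-20))/564 = -38/47; b = (148·(-20) − 18·(-136))/564 = -128/141.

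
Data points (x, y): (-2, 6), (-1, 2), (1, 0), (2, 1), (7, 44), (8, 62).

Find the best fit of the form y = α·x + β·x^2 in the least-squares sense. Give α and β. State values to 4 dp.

α = -1.2328, β = 1.1037

Forming AᵀA = [[123, 855]; [855, 6531]] and Aᵀy = [792, 6154]ᵀ gives AᵀA·[α, β]ᵀ = Aᵀy.
Δ = 123·6531 − 855² = 72288.
α = (792·6531 − 855·6154)/72288 = -4951/4016; β = (123·6154 − 855·792)/72288 = 13297/12048.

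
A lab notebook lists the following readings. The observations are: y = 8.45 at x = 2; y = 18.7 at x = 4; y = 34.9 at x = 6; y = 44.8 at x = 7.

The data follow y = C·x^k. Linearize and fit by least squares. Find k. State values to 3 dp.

Taking logs, ln y = k·ln x + ln C, so regress ln y on ln x.
AᵀA = [[9.3992, 5.8171]; [5.8171, 4]], rhs = [19.3030, 12.4174]ᵀ  (here Σln x = 5.8171, Σ(ln x)² = 9.3992, Σln y = 12.4174, Σln x·ln y = 19.3030).
Δ = 9.3992·4 − (5.8171)² = 3.7582; k = (19.3030·4 − 5.8171·12.4174)/3.7582 = 1.32482, ln C = (9.3992·12.4174 − 5.8171·19.3030)/3.7582 = 1.17769.

k = 1.325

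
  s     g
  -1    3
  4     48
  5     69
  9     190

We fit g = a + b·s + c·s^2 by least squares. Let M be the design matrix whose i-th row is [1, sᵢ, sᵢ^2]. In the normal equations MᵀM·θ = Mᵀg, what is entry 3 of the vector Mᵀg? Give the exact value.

Entry 3 ↔ basis s^2, so (Mᵀg)_{3} = Σᵢ (s^2)·gᵢ = (1)·(3) + (16)·(48) + (25)·(69) + (81)·(190) = 17886.

17886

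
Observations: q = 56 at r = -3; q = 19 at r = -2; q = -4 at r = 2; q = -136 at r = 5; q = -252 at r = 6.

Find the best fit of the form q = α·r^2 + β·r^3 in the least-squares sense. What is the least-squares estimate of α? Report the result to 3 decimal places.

With design matrix A, AᵀA = [[2034, 10658]; [10658, 63138]] and Aᵀq = [-11908, -73128]ᵀ.
Eliminating β: 63138·(row 1) − 10658·(row 2) gives 14829728·α = 63138·(-11908) − 10658·(-73128) = 27550920, so α = 3443865/1853716.
Then β = ((-73128) − 10658·(3443865/1853716))/63138 = -2728361/1853716.

α = 1.858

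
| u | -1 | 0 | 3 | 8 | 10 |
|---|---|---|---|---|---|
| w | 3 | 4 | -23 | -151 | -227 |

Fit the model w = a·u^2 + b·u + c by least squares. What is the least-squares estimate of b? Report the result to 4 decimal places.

b = -2.8762

Setting ∂/∂a … = 0 gives: 14178·a + 1538·b + 174·c = -32568;  1538·a + 174·b + 20·c = -3550;  174·a + 20·b + 5·c = -394.
(Σu^2·u^2 = 14178, Σu^2·u = 1538, Σu^2 = 174, Σu·u = 174, Σu = 20, Σ1 = 5, Σu^2·w = -32568, Σu·w = -3550, Σw = -394.)
Inverting the 3×3 Gram matrix, [a, b, c]ᵀ = [-138039/68224, -196227/68224, 106307/34112]ᵀ.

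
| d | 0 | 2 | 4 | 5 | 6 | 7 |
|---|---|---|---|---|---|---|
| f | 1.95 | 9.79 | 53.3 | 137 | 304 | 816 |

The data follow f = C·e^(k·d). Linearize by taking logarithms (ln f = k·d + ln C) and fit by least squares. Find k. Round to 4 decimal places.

k = 0.8598

With ln fᵢ as the transformed response and dᵢ as the regressor:
Σd = 24.0000, Σ(d)² = 130.0000, Σln f = 24.2666, Σd·ln f = 126.2994.
Equations: 130.0000·k + 24.0000·ln C = 126.2994;  24.0000·k + 6·ln C = 24.2666.
Slope k = (n·Σd·ln f − Σd·Σln f)/(n·Σ(d)² − (Σd)²) = (6·126.2994 − 24.0000·24.2666)/204.0000 = 0.85980; ln C = (Σln f − k·Σd)/n = 0.60522.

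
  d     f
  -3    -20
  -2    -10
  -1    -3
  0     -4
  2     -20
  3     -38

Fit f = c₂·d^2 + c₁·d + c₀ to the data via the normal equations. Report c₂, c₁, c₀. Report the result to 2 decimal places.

c₂ = -2.82, c₁ = -2.87, c₀ = -3.61

Entries of MᵀM: Σd^2·d^2 = 195, Σd^2·d = -1, Σd^2 = 27, Σd·d = 27, Σd = -1, Σ1 = 6.
Right-hand side: Σd^2·f = -645, Σd·f = -71, Σf = -95.
Solving the 3×3 system (Gaussian elimination) gives c₂ = -2371/840, c₁ = -803/280, c₀ = -379/105.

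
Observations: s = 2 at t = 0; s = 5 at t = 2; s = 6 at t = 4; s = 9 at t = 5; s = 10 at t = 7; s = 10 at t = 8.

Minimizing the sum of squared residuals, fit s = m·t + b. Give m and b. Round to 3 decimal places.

Forming XᵀX = [[158, 26]; [26, 6]] and Xᵀs = [229, 42]ᵀ gives XᵀX·[m, b]ᵀ = Xᵀs.
Δ = 158·6 − 26² = 272.
m = (229·6 − 26·42)/272 = 141/136; b = (158·42 − 26·229)/272 = 341/136.

m = 1.037, b = 2.507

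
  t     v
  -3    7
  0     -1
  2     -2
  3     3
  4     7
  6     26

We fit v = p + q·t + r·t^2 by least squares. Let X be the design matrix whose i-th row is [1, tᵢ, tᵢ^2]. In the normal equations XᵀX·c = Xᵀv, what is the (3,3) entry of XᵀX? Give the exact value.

1730

Row 3 ↔ basis t^2, column 3 ↔ basis t^2, so (XᵀX)_{3,3} = Σᵢ (t^2)·(t^2) = (9)·(9) + (0)·(0) + (4)·(4) + (9)·(9) + (16)·(16) + (36)·(36) = 1730.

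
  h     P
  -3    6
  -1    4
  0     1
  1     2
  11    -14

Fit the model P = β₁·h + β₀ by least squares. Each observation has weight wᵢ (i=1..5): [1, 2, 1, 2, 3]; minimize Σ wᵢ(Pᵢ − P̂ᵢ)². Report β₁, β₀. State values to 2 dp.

The normal system XᵀWX·[β₁, β₀]ᵀ = XᵀWP is [[376, 30]; [30, 9]]·[β₁, β₀]ᵀ = [-484, -23]ᵀ.
det = 376·9 − 30² = 2484.
β₁ = ((-484)·9 − 30·(-23))/2484 = -611/414; β₀ = (376·(-23) − 30·(-484))/2484 = 1468/621.

β₁ = -1.48, β₀ = 2.36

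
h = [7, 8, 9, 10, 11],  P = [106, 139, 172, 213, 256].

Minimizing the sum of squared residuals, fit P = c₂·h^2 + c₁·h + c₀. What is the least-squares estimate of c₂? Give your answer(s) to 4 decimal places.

c₂ = 2.0000

Forming XᵀX = [[37699, 3915, 415]; [3915, 415, 45]; [415, 45, 5]] and XᵀP = [80298, 8348, 886]ᵀ gives XᵀX·[c₂, c₁, c₀]ᵀ = XᵀP.
Solving the 3×3 system (Gaussian elimination) gives c₂ = 2, c₁ = 7/5, c₀ = -7/5.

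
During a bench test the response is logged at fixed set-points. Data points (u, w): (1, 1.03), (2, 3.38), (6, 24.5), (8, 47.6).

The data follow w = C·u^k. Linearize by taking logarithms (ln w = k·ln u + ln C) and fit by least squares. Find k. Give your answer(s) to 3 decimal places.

Linearized form: ln w = k·ln u + ln C. From the 4 transformed points,
Σln u = 4.5643, Σ(ln u)² = 8.0149, Σln w = 8.3089, Σln u·ln w = 14.6080.
Equations: 8.0149·k + 4.5643·ln C = 14.6080;  4.5643·k + 4·ln C = 8.3089.
Slope k = (n·Σln u·ln w − Σln u·Σln w)/(n·Σ(ln u)² − (Σln u)²) = (4·14.6080 − 4.5643·8.3089)/11.2265 = 1.82666; ln C = (Σln w − k·Σln u)/n = -0.00714.

k = 1.827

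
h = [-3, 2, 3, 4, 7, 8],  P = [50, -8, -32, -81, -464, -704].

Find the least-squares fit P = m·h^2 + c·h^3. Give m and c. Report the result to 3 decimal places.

m = 1.007, c = -1.500

Entries of MᵀM: Σh^2·h^2 = 6931, Σh^2·h^3 = 50631, Σh^3·h^3 = 385411.
Moment sums: Σh^2·P = -68958, Σh^3·P = -527062.
MᵀM·[m, c]ᵀ = MᵀP becomes [[6931, 50631]; [50631, 385411]]·[m, c]ᵀ = [-68958, -527062]ᵀ.
Δ = 6931·385411 − 50631² = 107785480.
m = ((-68958)·385411 − 50631·(-527062))/107785480 = 13563048/13473185; c = (6931·(-527062) − 50631·(-68958))/107785480 = -20206778/13473185.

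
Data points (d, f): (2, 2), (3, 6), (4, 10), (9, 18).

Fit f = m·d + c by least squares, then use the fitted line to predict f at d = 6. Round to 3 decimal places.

f̂ = 12.207

Entries of XᵀX: Σd·d = 110, Σd = 18, Σ1 = 4.
Moment sums: Σd·f = 224, Σf = 36.
Eliminating c: 4·(row 1) − 18·(row 2) gives 116·m = 4·224 − 18·36 = 248, so m = 62/29.
Then c = (36 − 18·(62/29))/4 = -18/29.
At d = 6: f̂ = (62/29)·(6) + (-18/29)·(1) = 354/29.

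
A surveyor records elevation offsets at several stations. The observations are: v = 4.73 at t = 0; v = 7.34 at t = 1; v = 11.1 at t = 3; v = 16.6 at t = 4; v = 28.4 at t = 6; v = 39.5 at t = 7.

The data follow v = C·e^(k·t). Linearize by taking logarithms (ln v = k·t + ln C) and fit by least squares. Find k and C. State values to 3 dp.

With ln vᵢ as the transformed response and tᵢ as the regressor:
Sums: Σt = 21.0000, Σ(t)² = 111.0000, Σln v = 15.7863, Σt·ln v = 66.2642.
Normal system: [[111.0000, 21.0000]; [21.0000, 6]]·[k, ln C]ᵀ = [66.2642, 15.7863]ᵀ.
Slope k = (n·Σt·ln v − Σt·Σln v)/(n·Σ(t)² − (Σt)²) = (6·66.2642 − 21.0000·15.7863)/225.0000 = 0.29366; ln C = (Σln v − k·Σt)/n = 1.60325, so C = exp(1.60325) = 4.96915.

k = 0.294, C = 4.969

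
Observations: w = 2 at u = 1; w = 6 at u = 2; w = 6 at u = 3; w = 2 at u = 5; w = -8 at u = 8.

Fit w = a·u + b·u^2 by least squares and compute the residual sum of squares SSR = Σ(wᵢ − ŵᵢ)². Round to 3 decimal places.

MᵀM·[a, b]ᵀ = Mᵀw reads: 103·a + 673·b = -22;  673·a + 4819·b = -382.
(Σu·u = 103, Σu·u^2 = 673, Σu^2·u^2 = 4819, Σu·w = -22, Σu^2·w = -382.)
Determinant 103·4819 − 673² = 43428.
a = ((-22)·4819 − 673·(-382))/43428 = 12589/3619; b = (103·(-382) − 673·(-22))/43428 = -2045/3619.
Residuals: -3306/3619, 4716/3619, 336/517, -4582/3619, 1216/3619; SSR = 16904/3619.

SSR = 4.671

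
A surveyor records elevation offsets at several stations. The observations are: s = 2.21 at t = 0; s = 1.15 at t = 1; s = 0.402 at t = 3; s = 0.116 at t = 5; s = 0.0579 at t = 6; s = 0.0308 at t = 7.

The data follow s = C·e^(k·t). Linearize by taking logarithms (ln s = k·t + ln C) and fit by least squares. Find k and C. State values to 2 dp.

With ln sᵢ as the transformed response and tᵢ as the regressor:
Σt = 22.0000, Σ(t)² = 120.0000, Σln s = -8.4620, Σt·ln s = -54.8209.
Equations: 120.0000·k + 22.0000·ln C = -54.8209;  22.0000·k + 6·ln C = -8.4620.
Solving (det = 236.0000): k = -0.60492, ln C = 0.80771, so C = exp(0.80771) = 2.24277.

k = -0.60, C = 2.24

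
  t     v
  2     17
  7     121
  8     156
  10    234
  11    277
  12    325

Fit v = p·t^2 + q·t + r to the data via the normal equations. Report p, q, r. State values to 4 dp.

p = 1.9492, q = 3.5920, r = 1.8159

AᵀA·[p, q, r]ᵀ = Aᵀv reads: 51890·p + 4922·q + 482·r = 119698;  4922·p + 482·q + 50·r = 11416;  482·p + 50·q + 6·r = 1130.
(Σt^2·t^2 = 51890, Σt^2·t = 4922, Σt^2 = 482, Σt·t = 482, Σt = 50, Σ1 = 6, Σt^2·v = 119698, Σt·v = 11416, Σv = 1130.)
Row-reducing yields p = 1419/728, q = 2615/728, r = 661/364.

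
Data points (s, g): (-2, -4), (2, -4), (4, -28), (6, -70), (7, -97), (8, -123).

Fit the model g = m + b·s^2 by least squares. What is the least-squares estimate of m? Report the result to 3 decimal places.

m = 3.703

Entries of XᵀX: Σ1 = 6, Σs^2 = 173, Σs^2·s^2 = 8081.
And Σg = -326, Σs^2·g = -15625.
Normal equations: [[6, 173]; [173, 8081]]·[m, b]ᵀ = [-326, -15625]ᵀ.
Δ = 6·8081 − 173² = 18557.
m = ((-326)·8081 − 173·(-15625))/18557 = 9817/2651; b = (6·(-15625) − 173·(-326))/18557 = -5336/2651.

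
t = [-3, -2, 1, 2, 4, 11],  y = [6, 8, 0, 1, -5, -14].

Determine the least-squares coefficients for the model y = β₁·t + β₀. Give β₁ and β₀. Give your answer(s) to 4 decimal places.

β₁ = -1.5558, β₀ = 2.7043

Sums needed: Σt·t = 155, Σt = 13, Σ1 = 6.
Right-hand side: Σt·y = -206, Σy = -4.
AᵀA·[β₁, β₀]ᵀ = Aᵀy becomes [[155, 13]; [13, 6]]·[β₁, β₀]ᵀ = [-206, -4]ᵀ.
Eliminating β₀: 6·(row 1) − 13·(row 2) gives 761·β₁ = 6·(-206) − 13·(-4) = -1184, so β₁ = -1184/761.
Then β₀ = ((-4) − 13·(-1184/761))/6 = 2058/761.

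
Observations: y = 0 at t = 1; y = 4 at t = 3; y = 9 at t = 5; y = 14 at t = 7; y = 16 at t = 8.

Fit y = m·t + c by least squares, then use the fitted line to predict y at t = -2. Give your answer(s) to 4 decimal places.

The normal equations are: 148·m + 24·c = 283;  24·m + 5·c = 43.
(Σt·t = 148, Σt = 24, Σ1 = 5, Σt·y = 283, Σy = 43.)
Determinant 148·5 − 24² = 164.
m = (283·5 − 24·43)/164 = 383/164; c = (148·43 − 24·283)/164 = -107/41.
At t = -2: ŷ = (383/164)·(-2) + (-107/41)·(1) = -597/82.

ŷ = -7.2805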